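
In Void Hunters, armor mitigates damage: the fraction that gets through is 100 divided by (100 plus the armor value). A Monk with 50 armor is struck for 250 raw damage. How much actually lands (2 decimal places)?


actual = 250 * 100 / (100 + 50)
= 250 * 100 / 150
= 25000 / 150
= 166.67

166.67 damage


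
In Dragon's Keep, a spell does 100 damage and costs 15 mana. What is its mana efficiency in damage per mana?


Efficiency = damage / mana
= 100 / 15
= 6.67

6.67 dmg/mana


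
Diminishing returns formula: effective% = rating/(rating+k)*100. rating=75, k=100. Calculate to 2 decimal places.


effective% = rating / (rating + k) * 100
= 75 / (75 + 100) * 100
= 75 / 175 * 100
= 0.428571 * 100
= 42.86%

42.86%


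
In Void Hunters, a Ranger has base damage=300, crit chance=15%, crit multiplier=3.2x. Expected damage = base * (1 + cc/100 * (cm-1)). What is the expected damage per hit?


E[dmg] = base * (1 + crit_chance * (crit_mult - 1))
cc as decimal = 15/100 = 0.15
cm - 1 = 3.2 - 1 = 2.2
Bonus factor = 0.15 * 2.2 = 0.33
Total multiplier = 1 + 0.33 = 1.33
Expected damage = 300 * 1.33 = 399.00

399.00 damage


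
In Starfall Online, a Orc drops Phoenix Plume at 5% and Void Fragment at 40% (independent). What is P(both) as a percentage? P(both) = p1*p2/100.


For independent events, P(both) = P(A) * P(B)
= 5% * 40%
= 200 / 100 %
= 2.0%

2.0%


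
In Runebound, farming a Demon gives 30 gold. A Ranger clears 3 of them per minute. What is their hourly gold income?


Gold per minute = 30 * 3 = 90
Gold per hour = 90 * 60 = 5400

5400 gold/hour


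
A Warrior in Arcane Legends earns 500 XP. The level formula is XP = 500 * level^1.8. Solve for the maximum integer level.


XP = 500 * level^1.8, so level = (XP / 500)^(1/1.8)
= (500 / 500)^(1/1.8)
= 1.0^0.5556
= 1.0
Floor: level = 1

level 1


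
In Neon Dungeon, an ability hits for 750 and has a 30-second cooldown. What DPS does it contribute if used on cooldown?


DPS = damage / cooldown
= 750 / 30
= 25.00

25.00 DPS


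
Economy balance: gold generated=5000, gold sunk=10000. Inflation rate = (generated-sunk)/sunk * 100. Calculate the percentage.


Net gold = 5000 - 10000 = -5000
Inflation rate = net / sunk * 100 = -5000 / 10000 * 100
= -0.5 * 100
= -50.00%

-50.00%


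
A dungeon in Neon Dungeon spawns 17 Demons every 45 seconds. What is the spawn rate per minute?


Spawns per minute = count * (60 / interval)
= 17 * (60 / 45)
= 17 * 1.3333
= 22.67

22.67 per minute


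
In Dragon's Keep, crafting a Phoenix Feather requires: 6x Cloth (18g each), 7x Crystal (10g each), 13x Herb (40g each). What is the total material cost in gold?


Cost breakdown:
  Cloth: 6 * 18 = 108
  Crystal: 7 * 10 = 70
  Herb: 13 * 40 = 520
Total = 108 + 70 + 520 = 698

698 gold


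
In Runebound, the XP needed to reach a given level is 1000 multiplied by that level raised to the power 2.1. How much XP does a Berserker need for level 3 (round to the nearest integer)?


XP = 1000 * level^2.1
Substitute level = 3:
XP = 1000 * 3^2.1
= 1000 * 10.0451
= 10045

10045 XP


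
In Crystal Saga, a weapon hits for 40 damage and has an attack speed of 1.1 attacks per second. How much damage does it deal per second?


DPS = damage * attack_speed
= 40 * 1.1
= 44.0

44.0 DPS


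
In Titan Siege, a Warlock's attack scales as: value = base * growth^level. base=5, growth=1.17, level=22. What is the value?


value = base * growth^level
= 5 * 1.17^22
= 5 * 31.629255
= 158.15

158.15 attack


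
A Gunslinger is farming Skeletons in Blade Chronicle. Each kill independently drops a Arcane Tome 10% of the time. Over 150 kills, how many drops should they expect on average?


Expected drops = kills * (drop_rate / 100)
= 150 * (10 / 100)
= 150 * 0.1
= 15.0

15.0 drops


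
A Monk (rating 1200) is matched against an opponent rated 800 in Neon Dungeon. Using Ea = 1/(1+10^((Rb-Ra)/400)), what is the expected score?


Elo expected score: Ea = 1/(1 + 10^((Rb-Ra)/400))
Rb - Ra = 800 - 1200 = -400
(Rb-Ra)/400 = -400/400 = -1.0
10^-1.0 = 0.1
Ea = 1/(1 + 0.1) = 1/1.1 = 0.9091

0.9091


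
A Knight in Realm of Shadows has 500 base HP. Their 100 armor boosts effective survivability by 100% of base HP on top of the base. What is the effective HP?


EHP = 500 * (1 + 100/100)
= 500 * (1 + 1.0)
= 500 * 2.0
= 1000.0

1000.0 EHP


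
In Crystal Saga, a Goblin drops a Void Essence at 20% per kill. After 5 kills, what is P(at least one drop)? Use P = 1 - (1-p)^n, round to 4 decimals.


P(at least one) = 1 - P(none) = 1 - (1-p)^n
p = 20/100 = 0.2
1 - p = 0.8
(1 - p)^5 = 0.8^5 = 0.327680
P(at least one) = 1 - 0.327680 = 0.6723

0.6723


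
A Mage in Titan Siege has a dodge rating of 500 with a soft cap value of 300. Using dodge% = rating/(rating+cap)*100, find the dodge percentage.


dodge% = 500 / (500 + 300) * 100
= 500 / 800 * 100
= 0.625 * 100
= 62.50%

62.50%


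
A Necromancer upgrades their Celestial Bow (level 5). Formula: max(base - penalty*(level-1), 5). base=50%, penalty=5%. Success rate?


raw_rate = 50 - 5 * (5 - 1)
= 50 - 5 * 4
= 50 - 20
= 30
Apply floor: max(30, 5) = 30%

30%


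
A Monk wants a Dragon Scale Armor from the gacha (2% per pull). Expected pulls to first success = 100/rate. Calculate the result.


Expected pulls for a geometric distribution = 1/p = 100 / rate%
= 100 / 2
= 50.0

50.0 pulls


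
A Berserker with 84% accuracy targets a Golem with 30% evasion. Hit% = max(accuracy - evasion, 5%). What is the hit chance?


accuracy - evasion = 84 - 30 = 54
Apply floor: max(54, 5) = 54
Hit chance = 54%

54%


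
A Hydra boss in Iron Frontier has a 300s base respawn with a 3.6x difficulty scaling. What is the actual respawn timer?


Respawn time = base * multiplier
= 300 * 3.6
= 1080.0 seconds

1080.0 seconds


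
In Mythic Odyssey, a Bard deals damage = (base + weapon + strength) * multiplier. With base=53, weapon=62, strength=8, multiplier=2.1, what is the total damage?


Sum base + weapon + str = 53 + 62 + 8 = 123
Multiply by 2.1:
123 * 2.1 = 258.3

258.3 damage


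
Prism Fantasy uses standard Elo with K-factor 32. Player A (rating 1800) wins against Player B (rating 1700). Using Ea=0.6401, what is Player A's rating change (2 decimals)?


Elo update: delta = K * (S - Ea), where S = 1 (wins)
S - Ea = 1 - 0.6401 = 0.3599
Rating change = 32 * 0.3599
= 11.52

11.52 rating points


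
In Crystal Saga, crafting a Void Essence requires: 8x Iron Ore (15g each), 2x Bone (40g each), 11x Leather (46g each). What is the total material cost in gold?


Cost breakdown:
  Iron Ore: 8 * 15 = 120
  Bone: 2 * 40 = 80
  Leather: 11 * 46 = 506
Total = 120 + 80 + 506 = 706

706 gold


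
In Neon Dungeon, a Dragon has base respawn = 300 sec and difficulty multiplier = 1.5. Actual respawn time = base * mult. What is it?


Respawn time = base * multiplier
= 300 * 1.5
= 450.0 seconds

450.0 seconds


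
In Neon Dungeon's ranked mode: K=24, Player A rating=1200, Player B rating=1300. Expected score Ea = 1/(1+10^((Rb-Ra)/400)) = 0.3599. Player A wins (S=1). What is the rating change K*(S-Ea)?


Elo update: delta = K * (S - Ea), where S = 1 (wins)
S - Ea = 1 - 0.3599 = 0.6401
Rating change = 24 * 0.6401
= 15.36

15.36 rating points


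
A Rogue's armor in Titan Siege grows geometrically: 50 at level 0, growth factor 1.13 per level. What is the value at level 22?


value = base * growth^level
= 50 * 1.13^22
= 50 * 14.713831
= 735.69

735.69 armor


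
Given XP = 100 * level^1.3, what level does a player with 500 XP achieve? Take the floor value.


XP = 100 * level^1.3, so level = (XP / 100)^(1/1.3)
= (500 / 100)^(1/1.3)
= 5.0^0.7692
= 3.4488
Floor: level = 3

level 3


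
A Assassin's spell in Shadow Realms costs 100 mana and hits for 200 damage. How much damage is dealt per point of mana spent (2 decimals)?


Efficiency = damage / mana
= 200 / 100
= 2.00

2.00 dmg/mana


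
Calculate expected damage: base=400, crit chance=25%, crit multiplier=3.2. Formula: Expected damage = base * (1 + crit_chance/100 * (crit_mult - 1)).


E[dmg] = base * (1 + crit_chance * (crit_mult - 1))
cc as decimal = 25/100 = 0.25
cm - 1 = 3.2 - 1 = 2.2
Bonus factor = 0.25 * 2.2 = 0.55
Total multiplier = 1 + 0.55 = 1.55
Expected damage = 400 * 1.55 = 620.00

620.00 damage


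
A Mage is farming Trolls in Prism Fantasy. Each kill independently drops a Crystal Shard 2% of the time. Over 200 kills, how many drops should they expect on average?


Expected drops = kills * (drop_rate / 100)
= 200 * (2 / 100)
= 200 * 0.02
= 4.0

4.0 drops


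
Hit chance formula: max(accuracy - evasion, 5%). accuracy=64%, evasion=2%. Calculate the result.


accuracy - evasion = 64 - 2 = 62
Apply floor: max(62, 5) = 62
Hit chance = 62%

62%


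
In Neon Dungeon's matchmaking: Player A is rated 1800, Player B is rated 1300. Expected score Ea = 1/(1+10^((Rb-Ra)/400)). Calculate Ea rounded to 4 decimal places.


Elo expected score: Ea = 1/(1 + 10^((Rb-Ra)/400))
Rb - Ra = 1300 - 1800 = -500
(Rb-Ra)/400 = -500/400 = -1.25
10^-1.25 = 0.056234
Ea = 1/(1 + 0.056234) = 1/1.056234 = 0.9468

0.9468


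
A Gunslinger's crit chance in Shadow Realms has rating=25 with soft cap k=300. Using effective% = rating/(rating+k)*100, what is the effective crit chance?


effective% = rating / (rating + k) * 100
= 25 / (25 + 300) * 100
= 25 / 325 * 100
= 0.076923 * 100
= 7.69%

7.69%


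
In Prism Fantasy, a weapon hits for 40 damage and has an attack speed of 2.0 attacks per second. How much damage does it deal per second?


DPS = damage * attack_speed
= 40 * 2.0
= 80.0

80.0 DPS


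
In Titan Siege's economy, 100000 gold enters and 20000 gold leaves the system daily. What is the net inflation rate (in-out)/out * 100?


Net gold = 100000 - 20000 = 80000
Inflation rate = net / sunk * 100 = 80000 / 20000 * 100
= 4.0 * 100
= 400.00%

400.00%


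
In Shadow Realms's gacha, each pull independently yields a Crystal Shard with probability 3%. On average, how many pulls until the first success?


Expected pulls for a geometric distribution = 1/p = 100 / rate%
= 100 / 3
= 33.33

33.33 pulls


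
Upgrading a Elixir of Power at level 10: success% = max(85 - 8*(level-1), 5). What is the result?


raw_rate = 85 - 8 * (10 - 1)
= 85 - 8 * 9
= 85 - 72
= 13
Apply floor: max(13, 5) = 13%

13%


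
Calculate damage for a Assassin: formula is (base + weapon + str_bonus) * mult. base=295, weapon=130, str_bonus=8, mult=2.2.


Sum base + weapon + str = 295 + 130 + 8 = 433
Multiply by 2.2:
433 * 2.2 = 952.6

952.6 damage


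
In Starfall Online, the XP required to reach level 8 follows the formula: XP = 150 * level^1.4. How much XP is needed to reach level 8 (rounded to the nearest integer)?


XP = 150 * level^1.4
Substitute level = 8:
XP = 150 * 8^1.4
= 150 * 18.3792
= 2757

2757 XP


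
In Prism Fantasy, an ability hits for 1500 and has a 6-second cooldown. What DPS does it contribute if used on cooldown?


DPS = damage / cooldown
= 1500 / 6
= 250.00

250.00 DPS


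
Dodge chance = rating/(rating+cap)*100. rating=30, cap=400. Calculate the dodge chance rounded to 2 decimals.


dodge% = 30 / (30 + 400) * 100
= 30 / 430 * 100
= 0.069767 * 100
= 6.98%

6.98%


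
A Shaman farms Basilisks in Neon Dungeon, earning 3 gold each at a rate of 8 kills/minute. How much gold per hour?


Gold per minute = 3 * 8 = 24
Gold per hour = 24 * 60 = 1440

1440 gold/hour


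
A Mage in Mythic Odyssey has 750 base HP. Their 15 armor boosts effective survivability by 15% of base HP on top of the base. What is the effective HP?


EHP = 750 * (1 + 15/100)
= 750 * (1 + 0.15)
= 750 * 1.15
= 862.5

862.5 EHP


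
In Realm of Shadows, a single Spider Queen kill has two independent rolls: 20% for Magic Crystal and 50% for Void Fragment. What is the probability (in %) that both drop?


For independent events, P(both) = P(A) * P(B)
= 20% * 50%
= 1000 / 100 %
= 10.0%

10.0%


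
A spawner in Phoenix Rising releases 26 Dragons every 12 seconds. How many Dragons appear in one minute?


Spawns per minute = count * (60 / interval)
= 26 * (60 / 12)
= 26 * 5.0
= 130.0

130.0 per minute


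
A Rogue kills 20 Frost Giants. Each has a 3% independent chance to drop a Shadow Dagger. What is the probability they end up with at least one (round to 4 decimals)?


P(at least one) = 1 - P(none) = 1 - (1-p)^n
p = 3/100 = 0.03
1 - p = 0.97
(1 - p)^20 = 0.97^20 = 0.543794
P(at least one) = 1 - 0.543794 = 0.4562

0.4562


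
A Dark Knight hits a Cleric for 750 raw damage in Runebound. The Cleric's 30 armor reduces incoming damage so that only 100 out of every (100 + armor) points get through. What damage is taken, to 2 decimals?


actual = 750 * 100 / (100 + 30)
= 750 * 100 / 130
= 75000 / 130
= 576.92

576.92 damage


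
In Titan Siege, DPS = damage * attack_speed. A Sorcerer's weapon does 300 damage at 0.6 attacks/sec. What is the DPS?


DPS = damage * attack_speed
= 300 * 0.6
= 180.0

180.0 DPS


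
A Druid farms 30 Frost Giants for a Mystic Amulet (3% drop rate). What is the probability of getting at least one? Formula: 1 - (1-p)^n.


P(at least one) = 1 - P(none) = 1 - (1-p)^n
p = 3/100 = 0.03
1 - p = 0.97
(1 - p)^30 = 0.97^30 = 0.401007
P(at least one) = 1 - 0.401007 = 0.5990

0.5990


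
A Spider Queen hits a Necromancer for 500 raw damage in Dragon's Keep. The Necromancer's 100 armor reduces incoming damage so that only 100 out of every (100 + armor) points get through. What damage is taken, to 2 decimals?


actual = 500 * 100 / (100 + 100)
= 500 * 100 / 200
= 50000 / 200
= 250.00

250.00 damage


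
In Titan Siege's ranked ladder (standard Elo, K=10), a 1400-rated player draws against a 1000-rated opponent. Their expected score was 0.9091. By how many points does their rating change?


Elo update: delta = K * (S - Ea), where S = 0.5 (draws)
S - Ea = 0.5 - 0.9091 = -0.4091
Rating change = 10 * -0.4091
= -4.09

-4.09 rating points


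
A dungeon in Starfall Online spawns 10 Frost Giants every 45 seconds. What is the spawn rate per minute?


Spawns per minute = count * (60 / interval)
= 10 * (60 / 45)
= 10 * 1.3333
= 13.33

13.33 per minute


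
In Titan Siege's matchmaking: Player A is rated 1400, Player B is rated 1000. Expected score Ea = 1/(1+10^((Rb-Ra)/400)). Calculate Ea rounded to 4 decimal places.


Elo expected score: Ea = 1/(1 + 10^((Rb-Ra)/400))
Rb - Ra = 1000 - 1400 = -400
(Rb-Ra)/400 = -400/400 = -1.0
10^-1.0 = 0.1
Ea = 1/(1 + 0.1) = 1/1.1 = 0.9091

0.9091


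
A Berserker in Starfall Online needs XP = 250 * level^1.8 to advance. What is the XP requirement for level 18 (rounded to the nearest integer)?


XP = 250 * level^1.8
Substitute level = 18:
XP = 250 * 18^1.8
= 250 * 181.7567
= 45439

45439 XP


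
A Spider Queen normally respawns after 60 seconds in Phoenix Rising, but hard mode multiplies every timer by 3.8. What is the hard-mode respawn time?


Respawn time = base * multiplier
= 60 * 3.8
= 228.0 seconds

228.0 seconds


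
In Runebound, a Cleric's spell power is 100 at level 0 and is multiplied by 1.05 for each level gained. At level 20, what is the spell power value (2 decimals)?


value = base * growth^level
= 100 * 1.05^20
= 100 * 2.653298
= 265.33

265.33 spell power


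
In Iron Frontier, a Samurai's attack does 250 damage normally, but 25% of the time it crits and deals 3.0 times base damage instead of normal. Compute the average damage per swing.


E[dmg] = base * (1 + crit_chance * (crit_mult - 1))
cc as decimal = 25/100 = 0.25
cm - 1 = 3.0 - 1 = 2.0
Bonus factor = 0.25 * 2.0 = 0.5
Total multiplier = 1 + 0.5 = 1.5
Expected damage = 250 * 1.5 = 375.00

375.00 damage


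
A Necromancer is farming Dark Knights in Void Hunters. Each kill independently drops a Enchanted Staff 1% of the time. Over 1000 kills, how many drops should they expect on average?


Expected drops = kills * (drop_rate / 100)
= 1000 * (1 / 100)
= 1000 * 0.01
= 10.0

10.0 drops


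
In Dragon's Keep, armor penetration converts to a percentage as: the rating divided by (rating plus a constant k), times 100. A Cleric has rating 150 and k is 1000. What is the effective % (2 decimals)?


effective% = rating / (rating + k) * 100
= 150 / (150 + 1000) * 100
= 150 / 1150 * 100
= 0.130435 * 100
= 13.04%

13.04%


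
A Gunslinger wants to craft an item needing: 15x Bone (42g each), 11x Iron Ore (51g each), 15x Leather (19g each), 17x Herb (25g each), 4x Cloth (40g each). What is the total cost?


Cost breakdown:
  Bone: 15 * 42 = 630
  Iron Ore: 11 * 51 = 561
  Leather: 15 * 19 = 285
  Herb: 17 * 25 = 425
  Cloth: 4 * 40 = 160
Total = 630 + 561 + 285 + 425 + 160 = 2061

2061 gold


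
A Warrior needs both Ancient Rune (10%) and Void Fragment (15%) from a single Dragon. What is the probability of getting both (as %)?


For independent events, P(both) = P(A) * P(B)
= 10% * 15%
= 150 / 100 %
= 1.5%

1.5%


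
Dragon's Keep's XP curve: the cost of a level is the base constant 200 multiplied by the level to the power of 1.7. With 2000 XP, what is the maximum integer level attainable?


XP = 200 * level^1.7, so level = (XP / 200)^(1/1.7)
= (2000 / 200)^(1/1.7)
= 10.0^0.5882
= 3.8747
Floor: level = 3

level 3


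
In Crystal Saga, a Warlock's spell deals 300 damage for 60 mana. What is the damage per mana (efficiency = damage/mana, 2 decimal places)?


Efficiency = damage / mana
= 300 / 60
= 5.00

5.00 dmg/mana


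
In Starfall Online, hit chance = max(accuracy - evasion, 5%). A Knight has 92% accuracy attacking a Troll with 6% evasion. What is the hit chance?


accuracy - evasion = 92 - 6 = 86
Apply floor: max(86, 5) = 86
Hit chance = 86%

86%


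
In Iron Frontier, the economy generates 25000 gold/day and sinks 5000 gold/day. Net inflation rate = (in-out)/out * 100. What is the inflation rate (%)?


Net gold = 25000 - 5000 = 20000
Inflation rate = net / sunk * 100 = 20000 / 5000 * 100
= 4.0 * 100
= 400.00%

400.00%


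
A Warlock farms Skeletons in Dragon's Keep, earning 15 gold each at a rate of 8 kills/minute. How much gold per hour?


Gold per minute = 15 * 8 = 120
Gold per hour = 120 * 60 = 7200

7200 gold/hour


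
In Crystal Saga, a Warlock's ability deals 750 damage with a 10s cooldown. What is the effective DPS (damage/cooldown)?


DPS = damage / cooldown
= 750 / 10
= 75.00

75.00 DPS


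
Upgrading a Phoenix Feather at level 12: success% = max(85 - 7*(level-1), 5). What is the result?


raw_rate = 85 - 7 * (12 - 1)
= 85 - 7 * 11
= 85 - 77
= 8
Apply floor: max(8, 5) = 8%

8%


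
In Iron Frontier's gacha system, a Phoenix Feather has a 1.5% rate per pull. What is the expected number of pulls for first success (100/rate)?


Expected pulls for a geometric distribution = 1/p = 100 / rate%
= 100 / 1.5
= 66.67

66.67 pulls


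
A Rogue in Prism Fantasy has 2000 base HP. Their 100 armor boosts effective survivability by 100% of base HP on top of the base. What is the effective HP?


EHP = 2000 * (1 + 100/100)
= 2000 * (1 + 1.0)
= 2000 * 2.0
= 4000.0

4000.0 EHP


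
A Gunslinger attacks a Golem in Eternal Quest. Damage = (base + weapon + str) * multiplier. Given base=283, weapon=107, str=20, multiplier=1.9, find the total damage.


Sum base + weapon + str = 283 + 107 + 20 = 410
Multiply by 1.9:
410 * 1.9 = 779.0

779.0 damage


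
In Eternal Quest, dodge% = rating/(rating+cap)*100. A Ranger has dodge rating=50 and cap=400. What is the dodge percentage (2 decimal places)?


dodge% = 50 / (50 + 400) * 100
= 50 / 450 * 100
= 0.111111 * 100
= 11.11%

11.11%


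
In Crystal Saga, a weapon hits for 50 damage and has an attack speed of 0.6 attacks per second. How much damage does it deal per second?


DPS = damage * attack_speed
= 50 * 0.6
= 30.0

30.0 DPS


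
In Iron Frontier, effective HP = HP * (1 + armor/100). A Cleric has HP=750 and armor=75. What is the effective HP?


EHP = 750 * (1 + 75/100)
= 750 * (1 + 0.75)
= 750 * 1.75
= 1312.5

1312.5 EHP


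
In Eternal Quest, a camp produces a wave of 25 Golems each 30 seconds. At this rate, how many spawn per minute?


Spawns per minute = count * (60 / interval)
= 25 * (60 / 30)
= 25 * 2.0
= 50.0

50.0 per minute


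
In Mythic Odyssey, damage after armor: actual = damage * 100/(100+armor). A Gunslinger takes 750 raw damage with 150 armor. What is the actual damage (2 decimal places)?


actual = 750 * 100 / (100 + 150)
= 750 * 100 / 250
= 75000 / 250
= 300.00

300.00 damage


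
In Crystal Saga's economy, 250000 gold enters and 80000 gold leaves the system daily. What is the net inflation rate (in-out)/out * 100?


Net gold = 250000 - 80000 = 170000
Inflation rate = net / sunk * 100 = 170000 / 80000 * 100
= 2.125 * 100
= 212.50%

212.50%


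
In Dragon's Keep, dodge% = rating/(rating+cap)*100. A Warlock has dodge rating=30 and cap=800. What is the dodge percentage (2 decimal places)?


dodge% = 30 / (30 + 800) * 100
= 30 / 830 * 100
= 0.036145 * 100
= 3.61%

3.61%


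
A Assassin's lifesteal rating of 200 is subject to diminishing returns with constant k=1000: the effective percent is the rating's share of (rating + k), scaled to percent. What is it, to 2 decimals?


effective% = rating / (rating + k) * 100
= 200 / (200 + 1000) * 100
= 200 / 1200 * 100
= 0.166667 * 100
= 16.67%

16.67%


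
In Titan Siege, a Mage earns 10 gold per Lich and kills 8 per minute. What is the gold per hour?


Gold per minute = 10 * 8 = 80
Gold per hour = 80 * 60 = 4800

4800 gold/hour


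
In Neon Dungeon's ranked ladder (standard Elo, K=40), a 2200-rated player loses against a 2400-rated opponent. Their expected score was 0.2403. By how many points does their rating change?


Elo update: delta = K * (S - Ea), where S = 0 (loses)
S - Ea = 0 - 0.2403 = -0.2403
Rating change = 40 * -0.2403
= -9.61

-9.61 rating points


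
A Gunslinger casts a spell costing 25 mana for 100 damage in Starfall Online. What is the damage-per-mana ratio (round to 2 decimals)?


Efficiency = damage / mana
= 100 / 25
= 4.00

4.00 dmg/mana


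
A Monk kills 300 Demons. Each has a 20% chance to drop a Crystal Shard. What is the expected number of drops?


Expected drops = kills * (drop_rate / 100)
= 300 * (20 / 100)
= 300 * 0.2
= 60.0

60.0 drops


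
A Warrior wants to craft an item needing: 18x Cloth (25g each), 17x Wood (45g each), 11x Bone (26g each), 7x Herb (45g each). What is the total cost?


Cost breakdown:
  Cloth: 18 * 25 = 450
  Wood: 17 * 45 = 765
  Bone: 11 * 26 = 286
  Herb: 7 * 45 = 315
Total = 450 + 765 + 286 + 315 = 1816

1816 gold


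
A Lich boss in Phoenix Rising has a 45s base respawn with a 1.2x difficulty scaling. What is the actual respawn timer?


Respawn time = base * multiplier
= 45 * 1.2
= 54.0 seconds

54.0 seconds


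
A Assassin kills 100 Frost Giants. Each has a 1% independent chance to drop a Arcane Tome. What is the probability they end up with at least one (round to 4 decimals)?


P(at least one) = 1 - P(none) = 1 - (1-p)^n
p = 1/100 = 0.01
1 - p = 0.99
(1 - p)^100 = 0.99^100 = 0.366032
P(at least one) = 1 - 0.366032 = 0.6340

0.6340


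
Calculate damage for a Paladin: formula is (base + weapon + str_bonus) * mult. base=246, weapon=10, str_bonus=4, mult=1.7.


Sum base + weapon + str = 246 + 10 + 4 = 260
Multiply by 1.7:
260 * 1.7 = 442.0

442.0 damage


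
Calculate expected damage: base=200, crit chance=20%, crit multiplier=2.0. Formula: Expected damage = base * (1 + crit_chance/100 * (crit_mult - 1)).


E[dmg] = base * (1 + crit_chance * (crit_mult - 1))
cc as decimal = 20/100 = 0.2
cm - 1 = 2.0 - 1 = 1.0
Bonus factor = 0.2 * 1.0 = 0.2
Total multiplier = 1 + 0.2 = 1.2
Expected damage = 200 * 1.2 = 240.00

240.00 damage


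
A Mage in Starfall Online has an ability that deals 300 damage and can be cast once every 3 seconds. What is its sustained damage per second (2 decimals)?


DPS = damage / cooldown
= 300 / 3
= 100.00

100.00 DPS


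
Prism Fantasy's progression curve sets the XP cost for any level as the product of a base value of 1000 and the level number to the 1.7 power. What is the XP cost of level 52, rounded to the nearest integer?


XP = 1000 * level^1.7
Substitute level = 52:
XP = 1000 * 52^1.7
= 1000 * 826.4293
= 826429

826429 XP


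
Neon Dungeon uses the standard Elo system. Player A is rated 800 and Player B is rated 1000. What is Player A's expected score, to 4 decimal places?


Elo expected score: Ea = 1/(1 + 10^((Rb-Ra)/400))
Rb - Ra = 1000 - 800 = 200
(Rb-Ra)/400 = 200/400 = 0.5
10^0.5 = 3.162278
Ea = 1/(1 + 3.162278) = 1/4.162278 = 0.2403

0.2403


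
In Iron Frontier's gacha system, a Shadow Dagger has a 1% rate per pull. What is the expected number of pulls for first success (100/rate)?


Expected pulls for a geometric distribution = 1/p = 100 / rate%
= 100 / 1
= 100.0

100.0 pulls


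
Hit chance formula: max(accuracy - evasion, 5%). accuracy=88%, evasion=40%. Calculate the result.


accuracy - evasion = 88 - 40 = 48
Apply floor: max(48, 5) = 48
Hit chance = 48%

48%


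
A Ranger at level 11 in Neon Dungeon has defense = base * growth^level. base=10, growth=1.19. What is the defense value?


value = base * growth^level
= 10 * 1.19^11
= 10 * 6.776674
= 67.77

67.77 defense


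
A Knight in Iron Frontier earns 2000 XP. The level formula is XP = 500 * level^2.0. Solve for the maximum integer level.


XP = 500 * level^2.0, so level = (XP / 500)^(1/2.0)
= (2000 / 500)^(1/2.0)
= 4.0^0.5
= 2.0
Floor: level = 2

level 2


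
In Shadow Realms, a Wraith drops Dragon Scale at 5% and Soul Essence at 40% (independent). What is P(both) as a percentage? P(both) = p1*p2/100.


For independent events, P(both) = P(A) * P(B)
= 5% * 40%
= 200 / 100 %
= 2.0%

2.0%


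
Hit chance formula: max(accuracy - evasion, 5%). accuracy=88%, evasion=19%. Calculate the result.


accuracy - evasion = 88 - 19 = 69
Apply floor: max(69, 5) = 69
Hit chance = 69%

69%


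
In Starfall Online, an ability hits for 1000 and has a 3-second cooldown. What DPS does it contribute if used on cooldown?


DPS = damage / cooldown
= 1000 / 3
= 333.33

333.33 DPS


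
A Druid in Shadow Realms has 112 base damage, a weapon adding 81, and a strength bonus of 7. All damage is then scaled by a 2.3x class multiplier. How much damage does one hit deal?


Sum base + weapon + str = 112 + 81 + 7 = 200
Multiply by 2.3:
200 * 2.3 = 460.0

460.0 damage


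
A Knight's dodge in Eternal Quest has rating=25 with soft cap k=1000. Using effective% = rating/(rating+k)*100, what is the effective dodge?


effective% = rating / (rating + k) * 100
= 25 / (25 + 1000) * 100
= 25 / 1025 * 100
= 0.02439 * 100
= 2.44%

2.44%


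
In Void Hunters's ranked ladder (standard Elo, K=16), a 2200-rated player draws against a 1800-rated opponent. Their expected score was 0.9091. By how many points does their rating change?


Elo update: delta = K * (S - Ea), where S = 0.5 (draws)
S - Ea = 0.5 - 0.9091 = -0.4091
Rating change = 16 * -0.4091
= -6.55

-6.55 rating points


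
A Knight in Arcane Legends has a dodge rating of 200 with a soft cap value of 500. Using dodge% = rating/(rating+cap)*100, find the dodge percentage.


dodge% = 200 / (200 + 500) * 100
= 200 / 700 * 100
= 0.285714 * 100
= 28.57%

28.57%


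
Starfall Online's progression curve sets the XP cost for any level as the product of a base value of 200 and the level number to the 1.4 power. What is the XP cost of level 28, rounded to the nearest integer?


XP = 200 * level^1.4
Substitute level = 28:
XP = 200 * 28^1.4
= 200 * 106.1747
= 21235

21235 XP


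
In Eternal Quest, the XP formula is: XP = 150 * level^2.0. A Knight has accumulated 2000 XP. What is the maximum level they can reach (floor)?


XP = 150 * level^2.0, so level = (XP / 150)^(1/2.0)
= (2000 / 150)^(1/2.0)
= 13.3333^0.5
= 3.6515
Floor: level = 3

level 3


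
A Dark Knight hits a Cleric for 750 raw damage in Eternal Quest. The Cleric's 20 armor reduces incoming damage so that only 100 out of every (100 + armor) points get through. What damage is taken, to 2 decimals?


actual = 750 * 100 / (100 + 20)
= 750 * 100 / 120
= 75000 / 120
= 625.00

625.00 damage


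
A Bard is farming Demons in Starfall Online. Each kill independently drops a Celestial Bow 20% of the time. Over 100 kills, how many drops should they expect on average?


Expected drops = kills * (drop_rate / 100)
= 100 * (20 / 100)
= 100 * 0.2
= 20.0

20.0 drops


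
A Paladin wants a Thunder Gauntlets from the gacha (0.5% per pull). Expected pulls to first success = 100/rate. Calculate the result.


Expected pulls for a geometric distribution = 1/p = 100 / rate%
= 100 / 0.5
= 200.0

200.0 pulls


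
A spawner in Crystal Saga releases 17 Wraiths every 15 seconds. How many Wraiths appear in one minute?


Spawns per minute = count * (60 / interval)
= 17 * (60 / 15)
= 17 * 4.0
= 68.0

68.0 per minute


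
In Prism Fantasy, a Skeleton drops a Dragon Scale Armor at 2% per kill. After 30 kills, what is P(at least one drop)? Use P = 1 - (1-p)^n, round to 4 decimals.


P(at least one) = 1 - P(none) = 1 - (1-p)^n
p = 2/100 = 0.02
1 - p = 0.98
(1 - p)^30 = 0.98^30 = 0.545484
P(at least one) = 1 - 0.545484 = 0.4545

0.4545


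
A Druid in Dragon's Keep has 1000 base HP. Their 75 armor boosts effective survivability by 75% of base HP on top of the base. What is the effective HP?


EHP = 1000 * (1 + 75/100)
= 1000 * (1 + 0.75)
= 1000 * 1.75
= 1750.0

1750.0 EHP


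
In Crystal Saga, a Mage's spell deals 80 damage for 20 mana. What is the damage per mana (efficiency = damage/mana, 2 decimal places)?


Efficiency = damage / mana
= 80 / 20
= 4.00

4.00 dmg/mana


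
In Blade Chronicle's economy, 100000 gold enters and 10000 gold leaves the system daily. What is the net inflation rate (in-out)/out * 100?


Net gold = 100000 - 10000 = 90000
Inflation rate = net / sunk * 100 = 90000 / 10000 * 100
= 9.0 * 100
= 900.00%

900.00%


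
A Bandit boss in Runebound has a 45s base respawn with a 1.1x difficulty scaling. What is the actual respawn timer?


Respawn time = base * multiplier
= 45 * 1.1
= 49.5 seconds

49.5 seconds


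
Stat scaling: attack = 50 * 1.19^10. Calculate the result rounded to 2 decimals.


value = base * growth^level
= 50 * 1.19^10
= 50 * 5.694684
= 284.73

284.73 attack


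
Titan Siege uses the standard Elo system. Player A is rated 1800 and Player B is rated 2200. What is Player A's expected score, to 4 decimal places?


Elo expected score: Ea = 1/(1 + 10^((Rb-Ra)/400))
Rb - Ra = 2200 - 1800 = 400
(Rb-Ra)/400 = 400/400 = 1.0
10^1.0 = 10.0
Ea = 1/(1 + 10.0) = 1/11.0 = 0.0909

0.0909


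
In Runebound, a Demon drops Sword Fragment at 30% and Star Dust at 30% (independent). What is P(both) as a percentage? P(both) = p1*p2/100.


For independent events, P(both) = P(A) * P(B)
= 30% * 30%
= 900 / 100 %
= 9.0%

9.0%


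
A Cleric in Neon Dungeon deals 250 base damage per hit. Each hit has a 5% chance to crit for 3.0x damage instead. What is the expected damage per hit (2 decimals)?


E[dmg] = base * (1 + crit_chance * (crit_mult - 1))
cc as decimal = 5/100 = 0.05
cm - 1 = 3.0 - 1 = 2.0
Bonus factor = 0.05 * 2.0 = 0.1
Total multiplier = 1 + 0.1 = 1.1
Expected damage = 250 * 1.1 = 275.00

275.00 damage


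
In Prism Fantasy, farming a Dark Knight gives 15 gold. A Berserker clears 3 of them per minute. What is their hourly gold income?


Gold per minute = 15 * 3 = 45
Gold per hour = 45 * 60 = 2700

2700 gold/hour


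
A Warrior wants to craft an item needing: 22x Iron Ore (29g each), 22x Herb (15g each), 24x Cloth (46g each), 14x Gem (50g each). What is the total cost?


Cost breakdown:
  Iron Ore: 22 * 29 = 638
  Herb: 22 * 15 = 330
  Cloth: 24 * 46 = 1104
  Gem: 14 * 50 = 700
Total = 638 + 330 + 1104 + 700 = 2772

2772 gold


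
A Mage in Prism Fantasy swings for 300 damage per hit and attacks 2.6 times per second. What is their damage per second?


DPS = damage * attack_speed
= 300 * 2.6
= 780.0

780.0 DPS


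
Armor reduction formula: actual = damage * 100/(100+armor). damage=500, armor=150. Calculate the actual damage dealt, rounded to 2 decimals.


actual = 500 * 100 / (100 + 150)
= 500 * 100 / 250
= 50000 / 250
= 200.00

200.00 damage


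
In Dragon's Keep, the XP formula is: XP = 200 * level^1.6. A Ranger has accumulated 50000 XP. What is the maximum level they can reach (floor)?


XP = 200 * level^1.6, so level = (XP / 200)^(1/1.6)
= (50000 / 200)^(1/1.6)
= 250.0^0.625
= 31.5292
Floor: level = 31

level 31


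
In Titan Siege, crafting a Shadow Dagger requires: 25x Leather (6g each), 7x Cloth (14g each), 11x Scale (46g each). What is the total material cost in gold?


Cost breakdown:
  Leather: 25 * 6 = 150
  Cloth: 7 * 14 = 98
  Scale: 11 * 46 = 506
Total = 150 + 98 + 506 = 754

754 gold


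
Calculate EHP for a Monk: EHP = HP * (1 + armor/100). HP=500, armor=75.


EHP = 500 * (1 + 75/100)
= 500 * (1 + 0.75)
= 500 * 1.75
= 875.0

875.0 EHP


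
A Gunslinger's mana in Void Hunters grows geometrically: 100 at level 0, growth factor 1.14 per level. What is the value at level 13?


value = base * growth^level
= 100 * 1.14^13
= 100 * 5.492411
= 549.24

549.24 mana


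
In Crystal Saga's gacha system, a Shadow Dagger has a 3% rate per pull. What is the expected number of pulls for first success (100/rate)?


Expected pulls for a geometric distribution = 1/p = 100 / rate%
= 100 / 3
= 33.33

33.33 pulls


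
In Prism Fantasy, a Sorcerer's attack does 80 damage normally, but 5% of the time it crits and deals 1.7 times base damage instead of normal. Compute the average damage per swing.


E[dmg] = base * (1 + crit_chance * (crit_mult - 1))
cc as decimal = 5/100 = 0.05
cm - 1 = 1.7 - 1 = 0.7
Bonus factor = 0.05 * 0.7 = 0.035
Total multiplier = 1 + 0.035 = 1.035
Expected damage = 80 * 1.035 = 82.80

82.80 damage


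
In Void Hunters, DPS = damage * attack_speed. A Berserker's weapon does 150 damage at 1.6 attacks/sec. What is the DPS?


DPS = damage * attack_speed
= 150 * 1.6
= 240.0

240.0 DPS


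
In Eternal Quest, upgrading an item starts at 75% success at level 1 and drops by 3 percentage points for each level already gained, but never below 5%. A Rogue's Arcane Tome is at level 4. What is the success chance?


raw_rate = 75 - 3 * (4 - 1)
= 75 - 3 * 3
= 75 - 9
= 66
Apply floor: max(66, 5) = 66%

66%


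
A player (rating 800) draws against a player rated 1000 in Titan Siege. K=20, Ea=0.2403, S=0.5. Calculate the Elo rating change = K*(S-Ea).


Elo update: delta = K * (S - Ea), where S = 0.5 (draws)
S - Ea = 0.5 - 0.2403 = 0.2597
Rating change = 20 * 0.2597
= 5.19

5.19 rating points


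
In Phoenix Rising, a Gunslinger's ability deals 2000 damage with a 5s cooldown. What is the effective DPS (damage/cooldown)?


DPS = damage / cooldown
= 2000 / 5
= 400.00

400.00 DPS


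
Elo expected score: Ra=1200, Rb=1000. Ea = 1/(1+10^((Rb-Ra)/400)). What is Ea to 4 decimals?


Elo expected score: Ea = 1/(1 + 10^((Rb-Ra)/400))
Rb - Ra = 1000 - 1200 = -200
(Rb-Ra)/400 = -200/400 = -0.5
10^-0.5 = 0.316228
Ea = 1/(1 + 0.316228) = 1/1.316228 = 0.7597

0.7597


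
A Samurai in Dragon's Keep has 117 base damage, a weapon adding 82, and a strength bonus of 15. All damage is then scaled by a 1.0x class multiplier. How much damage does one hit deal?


Sum base + weapon + str = 117 + 82 + 15 = 214
Multiply by 1.0:
214 * 1.0 = 214.0

214.0 damage


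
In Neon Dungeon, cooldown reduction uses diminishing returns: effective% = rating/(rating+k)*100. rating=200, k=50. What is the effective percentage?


effective% = rating / (rating + k) * 100
= 200 / (200 + 50) * 100
= 200 / 250 * 100
= 0.8 * 100
= 80.00%

80.00%


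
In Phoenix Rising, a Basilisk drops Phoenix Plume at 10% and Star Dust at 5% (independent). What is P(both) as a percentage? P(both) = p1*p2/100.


For independent events, P(both) = P(A) * P(B)
= 10% * 5%
= 50 / 100 %
= 0.5%

0.5%


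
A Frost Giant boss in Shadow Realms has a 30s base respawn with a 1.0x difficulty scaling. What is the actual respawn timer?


Respawn time = base * multiplier
= 30 * 1.0
= 30.0 seconds

30.0 seconds


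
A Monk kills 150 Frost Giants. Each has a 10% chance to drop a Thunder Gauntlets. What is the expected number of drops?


Expected drops = kills * (drop_rate / 100)
= 150 * (10 / 100)
= 150 * 0.1
= 15.0

15.0 drops


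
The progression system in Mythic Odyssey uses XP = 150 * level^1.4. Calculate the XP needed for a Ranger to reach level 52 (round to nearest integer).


XP = 150 * level^1.4
Substitute level = 52:
XP = 150 * 52^1.4
= 150 * 252.5833
= 37887

37887 XP


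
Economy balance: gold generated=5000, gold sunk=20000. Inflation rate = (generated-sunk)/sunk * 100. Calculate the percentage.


Net gold = 5000 - 20000 = -15000
Inflation rate = net / sunk * 100 = -15000 / 20000 * 100
= -0.75 * 100
= -75.00%

-75.00%


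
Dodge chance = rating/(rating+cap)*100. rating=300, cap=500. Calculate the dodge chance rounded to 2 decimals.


dodge% = 300 / (300 + 500) * 100
= 300 / 800 * 100
= 0.375 * 100
= 37.50%

37.50%


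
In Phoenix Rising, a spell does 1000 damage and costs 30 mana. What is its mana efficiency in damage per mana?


Efficiency = damage / mana
= 1000 / 30
= 33.33

33.33 dmg/mana


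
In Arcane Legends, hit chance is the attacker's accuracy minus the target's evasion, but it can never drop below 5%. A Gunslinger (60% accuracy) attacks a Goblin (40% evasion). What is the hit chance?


accuracy - evasion = 60 - 40 = 20
Apply floor: max(20, 5) = 20
Hit chance = 20%

20%


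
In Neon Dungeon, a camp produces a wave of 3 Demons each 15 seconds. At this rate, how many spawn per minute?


Spawns per minute = count * (60 / interval)
= 3 * (60 / 15)
= 3 * 4.0
= 12.0

12.0 per minute


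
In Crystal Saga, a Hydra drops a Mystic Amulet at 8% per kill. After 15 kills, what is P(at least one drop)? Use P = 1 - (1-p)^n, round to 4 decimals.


P(at least one) = 1 - P(none) = 1 - (1-p)^n
p = 8/100 = 0.08
1 - p = 0.92
(1 - p)^15 = 0.92^15 = 0.286297
P(at least one) = 1 - 0.286297 = 0.7137

0.7137


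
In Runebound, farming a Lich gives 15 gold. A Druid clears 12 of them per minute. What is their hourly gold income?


Gold per minute = 15 * 12 = 180
Gold per hour = 180 * 60 = 10800

10800 gold/hour


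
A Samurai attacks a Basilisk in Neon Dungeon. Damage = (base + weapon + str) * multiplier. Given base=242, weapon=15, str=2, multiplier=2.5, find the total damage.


Sum base + weapon + str = 242 + 15 + 2 = 259
Multiply by 2.5:
259 * 2.5 = 647.5

647.5 damage


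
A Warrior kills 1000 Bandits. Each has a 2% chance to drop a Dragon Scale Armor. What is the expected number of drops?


Expected drops = kills * (drop_rate / 100)
= 1000 * (2 / 100)
= 1000 * 0.02
= 20.0

20.0 drops


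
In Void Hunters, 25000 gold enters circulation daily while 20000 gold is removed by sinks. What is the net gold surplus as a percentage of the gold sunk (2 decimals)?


Net gold = 25000 - 20000 = 5000
Inflation rate = net / sunk * 100 = 5000 / 20000 * 100
= 0.25 * 100
= 25.00%

25.00%


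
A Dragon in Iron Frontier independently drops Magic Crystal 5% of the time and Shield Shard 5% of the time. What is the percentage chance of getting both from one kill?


For independent events, P(both) = P(A) * P(B)
= 5% * 5%
= 25 / 100 %
= 0.25%

0.25%


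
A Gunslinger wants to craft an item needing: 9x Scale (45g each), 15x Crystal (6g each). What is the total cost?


Cost breakdown:
  Scale: 9 * 45 = 405
  Crystal: 15 * 6 = 90
Total = 405 + 90 = 495

495 gold


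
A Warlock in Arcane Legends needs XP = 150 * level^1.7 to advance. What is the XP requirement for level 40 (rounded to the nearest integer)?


XP = 150 * level^1.7
Substitute level = 40:
XP = 150 * 40^1.7
= 150 * 529.0564
= 79358

79358 XP
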